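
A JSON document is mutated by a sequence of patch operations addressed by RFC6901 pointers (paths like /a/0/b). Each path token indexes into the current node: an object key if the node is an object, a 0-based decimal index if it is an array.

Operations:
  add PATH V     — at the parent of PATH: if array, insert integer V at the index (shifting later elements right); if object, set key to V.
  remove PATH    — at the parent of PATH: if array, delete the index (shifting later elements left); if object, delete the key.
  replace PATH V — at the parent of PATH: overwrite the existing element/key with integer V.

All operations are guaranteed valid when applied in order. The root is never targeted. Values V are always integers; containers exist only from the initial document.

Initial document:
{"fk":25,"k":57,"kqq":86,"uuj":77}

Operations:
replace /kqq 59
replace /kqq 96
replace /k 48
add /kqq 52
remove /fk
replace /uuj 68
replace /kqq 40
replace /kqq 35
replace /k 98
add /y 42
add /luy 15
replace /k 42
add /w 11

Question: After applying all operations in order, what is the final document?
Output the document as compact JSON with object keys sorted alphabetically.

After op 1 (replace /kqq 59): {"fk":25,"k":57,"kqq":59,"uuj":77}
After op 2 (replace /kqq 96): {"fk":25,"k":57,"kqq":96,"uuj":77}
After op 3 (replace /k 48): {"fk":25,"k":48,"kqq":96,"uuj":77}
After op 4 (add /kqq 52): {"fk":25,"k":48,"kqq":52,"uuj":77}
After op 5 (remove /fk): {"k":48,"kqq":52,"uuj":77}
After op 6 (replace /uuj 68): {"k":48,"kqq":52,"uuj":68}
After op 7 (replace /kqq 40): {"k":48,"kqq":40,"uuj":68}
After op 8 (replace /kqq 35): {"k":48,"kqq":35,"uuj":68}
After op 9 (replace /k 98): {"k":98,"kqq":35,"uuj":68}
After op 10 (add /y 42): {"k":98,"kqq":35,"uuj":68,"y":42}
After op 11 (add /luy 15): {"k":98,"kqq":35,"luy":15,"uuj":68,"y":42}
After op 12 (replace /k 42): {"k":42,"kqq":35,"luy":15,"uuj":68,"y":42}
After op 13 (add /w 11): {"k":42,"kqq":35,"luy":15,"uuj":68,"w":11,"y":42}

Answer: {"k":42,"kqq":35,"luy":15,"uuj":68,"w":11,"y":42}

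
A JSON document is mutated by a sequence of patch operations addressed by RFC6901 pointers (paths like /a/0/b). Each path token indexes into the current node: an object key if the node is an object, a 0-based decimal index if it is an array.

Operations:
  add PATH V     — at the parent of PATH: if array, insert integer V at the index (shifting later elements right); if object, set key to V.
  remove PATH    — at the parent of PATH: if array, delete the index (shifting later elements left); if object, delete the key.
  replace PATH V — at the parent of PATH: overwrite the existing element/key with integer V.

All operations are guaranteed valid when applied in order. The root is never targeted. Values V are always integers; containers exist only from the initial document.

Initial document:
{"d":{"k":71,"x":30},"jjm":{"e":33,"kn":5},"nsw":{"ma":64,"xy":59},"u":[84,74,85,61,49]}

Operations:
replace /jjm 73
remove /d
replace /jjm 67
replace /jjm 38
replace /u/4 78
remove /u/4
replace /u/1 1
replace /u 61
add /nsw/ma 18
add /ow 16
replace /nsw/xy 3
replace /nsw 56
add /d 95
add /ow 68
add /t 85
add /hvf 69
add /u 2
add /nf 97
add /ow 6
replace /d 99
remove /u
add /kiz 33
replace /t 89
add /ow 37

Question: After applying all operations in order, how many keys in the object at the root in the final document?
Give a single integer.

Answer: 8

Derivation:
After op 1 (replace /jjm 73): {"d":{"k":71,"x":30},"jjm":73,"nsw":{"ma":64,"xy":59},"u":[84,74,85,61,49]}
After op 2 (remove /d): {"jjm":73,"nsw":{"ma":64,"xy":59},"u":[84,74,85,61,49]}
After op 3 (replace /jjm 67): {"jjm":67,"nsw":{"ma":64,"xy":59},"u":[84,74,85,61,49]}
After op 4 (replace /jjm 38): {"jjm":38,"nsw":{"ma":64,"xy":59},"u":[84,74,85,61,49]}
After op 5 (replace /u/4 78): {"jjm":38,"nsw":{"ma":64,"xy":59},"u":[84,74,85,61,78]}
After op 6 (remove /u/4): {"jjm":38,"nsw":{"ma":64,"xy":59},"u":[84,74,85,61]}
After op 7 (replace /u/1 1): {"jjm":38,"nsw":{"ma":64,"xy":59},"u":[84,1,85,61]}
After op 8 (replace /u 61): {"jjm":38,"nsw":{"ma":64,"xy":59},"u":61}
After op 9 (add /nsw/ma 18): {"jjm":38,"nsw":{"ma":18,"xy":59},"u":61}
After op 10 (add /ow 16): {"jjm":38,"nsw":{"ma":18,"xy":59},"ow":16,"u":61}
After op 11 (replace /nsw/xy 3): {"jjm":38,"nsw":{"ma":18,"xy":3},"ow":16,"u":61}
After op 12 (replace /nsw 56): {"jjm":38,"nsw":56,"ow":16,"u":61}
After op 13 (add /d 95): {"d":95,"jjm":38,"nsw":56,"ow":16,"u":61}
After op 14 (add /ow 68): {"d":95,"jjm":38,"nsw":56,"ow":68,"u":61}
After op 15 (add /t 85): {"d":95,"jjm":38,"nsw":56,"ow":68,"t":85,"u":61}
After op 16 (add /hvf 69): {"d":95,"hvf":69,"jjm":38,"nsw":56,"ow":68,"t":85,"u":61}
After op 17 (add /u 2): {"d":95,"hvf":69,"jjm":38,"nsw":56,"ow":68,"t":85,"u":2}
After op 18 (add /nf 97): {"d":95,"hvf":69,"jjm":38,"nf":97,"nsw":56,"ow":68,"t":85,"u":2}
After op 19 (add /ow 6): {"d":95,"hvf":69,"jjm":38,"nf":97,"nsw":56,"ow":6,"t":85,"u":2}
After op 20 (replace /d 99): {"d":99,"hvf":69,"jjm":38,"nf":97,"nsw":56,"ow":6,"t":85,"u":2}
After op 21 (remove /u): {"d":99,"hvf":69,"jjm":38,"nf":97,"nsw":56,"ow":6,"t":85}
After op 22 (add /kiz 33): {"d":99,"hvf":69,"jjm":38,"kiz":33,"nf":97,"nsw":56,"ow":6,"t":85}
After op 23 (replace /t 89): {"d":99,"hvf":69,"jjm":38,"kiz":33,"nf":97,"nsw":56,"ow":6,"t":89}
After op 24 (add /ow 37): {"d":99,"hvf":69,"jjm":38,"kiz":33,"nf":97,"nsw":56,"ow":37,"t":89}
Size at the root: 8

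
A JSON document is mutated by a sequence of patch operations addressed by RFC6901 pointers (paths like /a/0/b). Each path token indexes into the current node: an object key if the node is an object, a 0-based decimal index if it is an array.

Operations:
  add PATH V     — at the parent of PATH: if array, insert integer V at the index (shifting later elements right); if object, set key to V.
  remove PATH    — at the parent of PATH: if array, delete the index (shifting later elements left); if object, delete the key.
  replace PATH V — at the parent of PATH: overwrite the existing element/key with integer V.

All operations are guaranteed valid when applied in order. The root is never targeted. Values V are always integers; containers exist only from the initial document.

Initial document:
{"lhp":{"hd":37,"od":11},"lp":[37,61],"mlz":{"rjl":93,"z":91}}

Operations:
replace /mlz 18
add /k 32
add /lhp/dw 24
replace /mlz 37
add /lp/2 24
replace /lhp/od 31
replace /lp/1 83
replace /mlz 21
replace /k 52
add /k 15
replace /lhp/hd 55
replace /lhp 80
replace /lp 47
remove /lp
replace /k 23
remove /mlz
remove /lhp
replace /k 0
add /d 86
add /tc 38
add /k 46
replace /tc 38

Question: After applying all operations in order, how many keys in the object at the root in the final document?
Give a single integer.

After op 1 (replace /mlz 18): {"lhp":{"hd":37,"od":11},"lp":[37,61],"mlz":18}
After op 2 (add /k 32): {"k":32,"lhp":{"hd":37,"od":11},"lp":[37,61],"mlz":18}
After op 3 (add /lhp/dw 24): {"k":32,"lhp":{"dw":24,"hd":37,"od":11},"lp":[37,61],"mlz":18}
After op 4 (replace /mlz 37): {"k":32,"lhp":{"dw":24,"hd":37,"od":11},"lp":[37,61],"mlz":37}
After op 5 (add /lp/2 24): {"k":32,"lhp":{"dw":24,"hd":37,"od":11},"lp":[37,61,24],"mlz":37}
After op 6 (replace /lhp/od 31): {"k":32,"lhp":{"dw":24,"hd":37,"od":31},"lp":[37,61,24],"mlz":37}
After op 7 (replace /lp/1 83): {"k":32,"lhp":{"dw":24,"hd":37,"od":31},"lp":[37,83,24],"mlz":37}
After op 8 (replace /mlz 21): {"k":32,"lhp":{"dw":24,"hd":37,"od":31},"lp":[37,83,24],"mlz":21}
After op 9 (replace /k 52): {"k":52,"lhp":{"dw":24,"hd":37,"od":31},"lp":[37,83,24],"mlz":21}
After op 10 (add /k 15): {"k":15,"lhp":{"dw":24,"hd":37,"od":31},"lp":[37,83,24],"mlz":21}
After op 11 (replace /lhp/hd 55): {"k":15,"lhp":{"dw":24,"hd":55,"od":31},"lp":[37,83,24],"mlz":21}
After op 12 (replace /lhp 80): {"k":15,"lhp":80,"lp":[37,83,24],"mlz":21}
After op 13 (replace /lp 47): {"k":15,"lhp":80,"lp":47,"mlz":21}
After op 14 (remove /lp): {"k":15,"lhp":80,"mlz":21}
After op 15 (replace /k 23): {"k":23,"lhp":80,"mlz":21}
After op 16 (remove /mlz): {"k":23,"lhp":80}
After op 17 (remove /lhp): {"k":23}
After op 18 (replace /k 0): {"k":0}
After op 19 (add /d 86): {"d":86,"k":0}
After op 20 (add /tc 38): {"d":86,"k":0,"tc":38}
After op 21 (add /k 46): {"d":86,"k":46,"tc":38}
After op 22 (replace /tc 38): {"d":86,"k":46,"tc":38}
Size at the root: 3

Answer: 3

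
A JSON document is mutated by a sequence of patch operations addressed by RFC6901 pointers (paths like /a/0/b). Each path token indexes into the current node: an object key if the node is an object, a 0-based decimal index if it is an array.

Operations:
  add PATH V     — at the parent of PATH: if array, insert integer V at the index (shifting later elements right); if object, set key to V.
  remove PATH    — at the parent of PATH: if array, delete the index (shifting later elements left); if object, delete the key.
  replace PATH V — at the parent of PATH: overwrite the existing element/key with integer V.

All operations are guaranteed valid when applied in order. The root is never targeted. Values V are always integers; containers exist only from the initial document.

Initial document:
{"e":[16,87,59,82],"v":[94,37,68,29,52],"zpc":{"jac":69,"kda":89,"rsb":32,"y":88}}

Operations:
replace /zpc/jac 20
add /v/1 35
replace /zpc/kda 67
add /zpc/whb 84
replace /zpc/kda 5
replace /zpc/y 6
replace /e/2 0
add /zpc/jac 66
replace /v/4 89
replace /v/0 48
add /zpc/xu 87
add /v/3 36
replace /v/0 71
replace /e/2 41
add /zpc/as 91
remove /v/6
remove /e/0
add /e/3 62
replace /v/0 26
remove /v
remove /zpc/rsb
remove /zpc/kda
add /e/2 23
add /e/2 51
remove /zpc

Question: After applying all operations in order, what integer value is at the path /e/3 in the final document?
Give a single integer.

After op 1 (replace /zpc/jac 20): {"e":[16,87,59,82],"v":[94,37,68,29,52],"zpc":{"jac":20,"kda":89,"rsb":32,"y":88}}
After op 2 (add /v/1 35): {"e":[16,87,59,82],"v":[94,35,37,68,29,52],"zpc":{"jac":20,"kda":89,"rsb":32,"y":88}}
After op 3 (replace /zpc/kda 67): {"e":[16,87,59,82],"v":[94,35,37,68,29,52],"zpc":{"jac":20,"kda":67,"rsb":32,"y":88}}
After op 4 (add /zpc/whb 84): {"e":[16,87,59,82],"v":[94,35,37,68,29,52],"zpc":{"jac":20,"kda":67,"rsb":32,"whb":84,"y":88}}
After op 5 (replace /zpc/kda 5): {"e":[16,87,59,82],"v":[94,35,37,68,29,52],"zpc":{"jac":20,"kda":5,"rsb":32,"whb":84,"y":88}}
After op 6 (replace /zpc/y 6): {"e":[16,87,59,82],"v":[94,35,37,68,29,52],"zpc":{"jac":20,"kda":5,"rsb":32,"whb":84,"y":6}}
After op 7 (replace /e/2 0): {"e":[16,87,0,82],"v":[94,35,37,68,29,52],"zpc":{"jac":20,"kda":5,"rsb":32,"whb":84,"y":6}}
After op 8 (add /zpc/jac 66): {"e":[16,87,0,82],"v":[94,35,37,68,29,52],"zpc":{"jac":66,"kda":5,"rsb":32,"whb":84,"y":6}}
After op 9 (replace /v/4 89): {"e":[16,87,0,82],"v":[94,35,37,68,89,52],"zpc":{"jac":66,"kda":5,"rsb":32,"whb":84,"y":6}}
After op 10 (replace /v/0 48): {"e":[16,87,0,82],"v":[48,35,37,68,89,52],"zpc":{"jac":66,"kda":5,"rsb":32,"whb":84,"y":6}}
After op 11 (add /zpc/xu 87): {"e":[16,87,0,82],"v":[48,35,37,68,89,52],"zpc":{"jac":66,"kda":5,"rsb":32,"whb":84,"xu":87,"y":6}}
After op 12 (add /v/3 36): {"e":[16,87,0,82],"v":[48,35,37,36,68,89,52],"zpc":{"jac":66,"kda":5,"rsb":32,"whb":84,"xu":87,"y":6}}
After op 13 (replace /v/0 71): {"e":[16,87,0,82],"v":[71,35,37,36,68,89,52],"zpc":{"jac":66,"kda":5,"rsb":32,"whb":84,"xu":87,"y":6}}
After op 14 (replace /e/2 41): {"e":[16,87,41,82],"v":[71,35,37,36,68,89,52],"zpc":{"jac":66,"kda":5,"rsb":32,"whb":84,"xu":87,"y":6}}
After op 15 (add /zpc/as 91): {"e":[16,87,41,82],"v":[71,35,37,36,68,89,52],"zpc":{"as":91,"jac":66,"kda":5,"rsb":32,"whb":84,"xu":87,"y":6}}
After op 16 (remove /v/6): {"e":[16,87,41,82],"v":[71,35,37,36,68,89],"zpc":{"as":91,"jac":66,"kda":5,"rsb":32,"whb":84,"xu":87,"y":6}}
After op 17 (remove /e/0): {"e":[87,41,82],"v":[71,35,37,36,68,89],"zpc":{"as":91,"jac":66,"kda":5,"rsb":32,"whb":84,"xu":87,"y":6}}
After op 18 (add /e/3 62): {"e":[87,41,82,62],"v":[71,35,37,36,68,89],"zpc":{"as":91,"jac":66,"kda":5,"rsb":32,"whb":84,"xu":87,"y":6}}
After op 19 (replace /v/0 26): {"e":[87,41,82,62],"v":[26,35,37,36,68,89],"zpc":{"as":91,"jac":66,"kda":5,"rsb":32,"whb":84,"xu":87,"y":6}}
After op 20 (remove /v): {"e":[87,41,82,62],"zpc":{"as":91,"jac":66,"kda":5,"rsb":32,"whb":84,"xu":87,"y":6}}
After op 21 (remove /zpc/rsb): {"e":[87,41,82,62],"zpc":{"as":91,"jac":66,"kda":5,"whb":84,"xu":87,"y":6}}
After op 22 (remove /zpc/kda): {"e":[87,41,82,62],"zpc":{"as":91,"jac":66,"whb":84,"xu":87,"y":6}}
After op 23 (add /e/2 23): {"e":[87,41,23,82,62],"zpc":{"as":91,"jac":66,"whb":84,"xu":87,"y":6}}
After op 24 (add /e/2 51): {"e":[87,41,51,23,82,62],"zpc":{"as":91,"jac":66,"whb":84,"xu":87,"y":6}}
After op 25 (remove /zpc): {"e":[87,41,51,23,82,62]}
Value at /e/3: 23

Answer: 23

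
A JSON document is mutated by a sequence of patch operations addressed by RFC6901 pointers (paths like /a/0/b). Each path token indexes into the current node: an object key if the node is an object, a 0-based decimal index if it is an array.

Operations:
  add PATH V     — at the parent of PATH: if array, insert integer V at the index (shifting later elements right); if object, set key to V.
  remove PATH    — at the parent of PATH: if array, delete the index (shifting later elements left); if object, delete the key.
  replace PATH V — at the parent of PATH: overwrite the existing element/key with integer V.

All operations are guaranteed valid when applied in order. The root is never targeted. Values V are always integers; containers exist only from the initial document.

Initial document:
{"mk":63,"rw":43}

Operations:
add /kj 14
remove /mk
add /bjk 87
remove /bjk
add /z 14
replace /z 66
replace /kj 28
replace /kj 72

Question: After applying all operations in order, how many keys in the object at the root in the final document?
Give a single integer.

After op 1 (add /kj 14): {"kj":14,"mk":63,"rw":43}
After op 2 (remove /mk): {"kj":14,"rw":43}
After op 3 (add /bjk 87): {"bjk":87,"kj":14,"rw":43}
After op 4 (remove /bjk): {"kj":14,"rw":43}
After op 5 (add /z 14): {"kj":14,"rw":43,"z":14}
After op 6 (replace /z 66): {"kj":14,"rw":43,"z":66}
After op 7 (replace /kj 28): {"kj":28,"rw":43,"z":66}
After op 8 (replace /kj 72): {"kj":72,"rw":43,"z":66}
Size at the root: 3

Answer: 3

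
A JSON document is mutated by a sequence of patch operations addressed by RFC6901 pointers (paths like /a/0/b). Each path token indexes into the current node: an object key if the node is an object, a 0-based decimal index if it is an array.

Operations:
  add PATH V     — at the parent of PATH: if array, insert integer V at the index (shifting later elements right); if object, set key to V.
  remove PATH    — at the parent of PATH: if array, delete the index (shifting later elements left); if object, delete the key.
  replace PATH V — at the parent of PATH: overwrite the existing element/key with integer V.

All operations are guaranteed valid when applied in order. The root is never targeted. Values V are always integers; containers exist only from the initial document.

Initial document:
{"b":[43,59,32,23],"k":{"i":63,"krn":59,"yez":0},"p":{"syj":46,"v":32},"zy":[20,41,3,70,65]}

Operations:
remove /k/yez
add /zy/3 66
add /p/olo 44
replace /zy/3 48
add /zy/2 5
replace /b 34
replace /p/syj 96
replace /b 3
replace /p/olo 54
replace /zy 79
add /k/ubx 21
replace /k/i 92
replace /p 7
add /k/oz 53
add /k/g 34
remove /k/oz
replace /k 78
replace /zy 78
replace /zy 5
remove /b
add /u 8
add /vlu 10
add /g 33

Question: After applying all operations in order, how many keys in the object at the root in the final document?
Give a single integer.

Answer: 6

Derivation:
After op 1 (remove /k/yez): {"b":[43,59,32,23],"k":{"i":63,"krn":59},"p":{"syj":46,"v":32},"zy":[20,41,3,70,65]}
After op 2 (add /zy/3 66): {"b":[43,59,32,23],"k":{"i":63,"krn":59},"p":{"syj":46,"v":32},"zy":[20,41,3,66,70,65]}
After op 3 (add /p/olo 44): {"b":[43,59,32,23],"k":{"i":63,"krn":59},"p":{"olo":44,"syj":46,"v":32},"zy":[20,41,3,66,70,65]}
After op 4 (replace /zy/3 48): {"b":[43,59,32,23],"k":{"i":63,"krn":59},"p":{"olo":44,"syj":46,"v":32},"zy":[20,41,3,48,70,65]}
After op 5 (add /zy/2 5): {"b":[43,59,32,23],"k":{"i":63,"krn":59},"p":{"olo":44,"syj":46,"v":32},"zy":[20,41,5,3,48,70,65]}
After op 6 (replace /b 34): {"b":34,"k":{"i":63,"krn":59},"p":{"olo":44,"syj":46,"v":32},"zy":[20,41,5,3,48,70,65]}
After op 7 (replace /p/syj 96): {"b":34,"k":{"i":63,"krn":59},"p":{"olo":44,"syj":96,"v":32},"zy":[20,41,5,3,48,70,65]}
After op 8 (replace /b 3): {"b":3,"k":{"i":63,"krn":59},"p":{"olo":44,"syj":96,"v":32},"zy":[20,41,5,3,48,70,65]}
After op 9 (replace /p/olo 54): {"b":3,"k":{"i":63,"krn":59},"p":{"olo":54,"syj":96,"v":32},"zy":[20,41,5,3,48,70,65]}
After op 10 (replace /zy 79): {"b":3,"k":{"i":63,"krn":59},"p":{"olo":54,"syj":96,"v":32},"zy":79}
After op 11 (add /k/ubx 21): {"b":3,"k":{"i":63,"krn":59,"ubx":21},"p":{"olo":54,"syj":96,"v":32},"zy":79}
After op 12 (replace /k/i 92): {"b":3,"k":{"i":92,"krn":59,"ubx":21},"p":{"olo":54,"syj":96,"v":32},"zy":79}
After op 13 (replace /p 7): {"b":3,"k":{"i":92,"krn":59,"ubx":21},"p":7,"zy":79}
After op 14 (add /k/oz 53): {"b":3,"k":{"i":92,"krn":59,"oz":53,"ubx":21},"p":7,"zy":79}
After op 15 (add /k/g 34): {"b":3,"k":{"g":34,"i":92,"krn":59,"oz":53,"ubx":21},"p":7,"zy":79}
After op 16 (remove /k/oz): {"b":3,"k":{"g":34,"i":92,"krn":59,"ubx":21},"p":7,"zy":79}
After op 17 (replace /k 78): {"b":3,"k":78,"p":7,"zy":79}
After op 18 (replace /zy 78): {"b":3,"k":78,"p":7,"zy":78}
After op 19 (replace /zy 5): {"b":3,"k":78,"p":7,"zy":5}
After op 20 (remove /b): {"k":78,"p":7,"zy":5}
After op 21 (add /u 8): {"k":78,"p":7,"u":8,"zy":5}
After op 22 (add /vlu 10): {"k":78,"p":7,"u":8,"vlu":10,"zy":5}
After op 23 (add /g 33): {"g":33,"k":78,"p":7,"u":8,"vlu":10,"zy":5}
Size at the root: 6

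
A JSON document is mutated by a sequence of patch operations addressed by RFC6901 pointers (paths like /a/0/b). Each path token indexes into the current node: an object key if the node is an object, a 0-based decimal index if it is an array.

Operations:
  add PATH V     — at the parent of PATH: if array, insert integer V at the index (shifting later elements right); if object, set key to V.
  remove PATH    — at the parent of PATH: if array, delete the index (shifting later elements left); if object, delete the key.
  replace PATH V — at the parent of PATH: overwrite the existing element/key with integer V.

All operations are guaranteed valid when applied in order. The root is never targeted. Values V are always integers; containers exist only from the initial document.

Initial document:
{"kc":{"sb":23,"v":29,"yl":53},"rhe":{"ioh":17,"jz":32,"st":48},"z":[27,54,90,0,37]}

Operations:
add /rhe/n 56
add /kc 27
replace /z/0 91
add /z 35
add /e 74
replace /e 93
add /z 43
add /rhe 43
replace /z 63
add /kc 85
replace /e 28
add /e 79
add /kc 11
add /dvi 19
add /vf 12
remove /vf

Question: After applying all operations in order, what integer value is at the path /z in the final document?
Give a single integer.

Answer: 63

Derivation:
After op 1 (add /rhe/n 56): {"kc":{"sb":23,"v":29,"yl":53},"rhe":{"ioh":17,"jz":32,"n":56,"st":48},"z":[27,54,90,0,37]}
After op 2 (add /kc 27): {"kc":27,"rhe":{"ioh":17,"jz":32,"n":56,"st":48},"z":[27,54,90,0,37]}
After op 3 (replace /z/0 91): {"kc":27,"rhe":{"ioh":17,"jz":32,"n":56,"st":48},"z":[91,54,90,0,37]}
After op 4 (add /z 35): {"kc":27,"rhe":{"ioh":17,"jz":32,"n":56,"st":48},"z":35}
After op 5 (add /e 74): {"e":74,"kc":27,"rhe":{"ioh":17,"jz":32,"n":56,"st":48},"z":35}
After op 6 (replace /e 93): {"e":93,"kc":27,"rhe":{"ioh":17,"jz":32,"n":56,"st":48},"z":35}
After op 7 (add /z 43): {"e":93,"kc":27,"rhe":{"ioh":17,"jz":32,"n":56,"st":48},"z":43}
After op 8 (add /rhe 43): {"e":93,"kc":27,"rhe":43,"z":43}
After op 9 (replace /z 63): {"e":93,"kc":27,"rhe":43,"z":63}
After op 10 (add /kc 85): {"e":93,"kc":85,"rhe":43,"z":63}
After op 11 (replace /e 28): {"e":28,"kc":85,"rhe":43,"z":63}
After op 12 (add /e 79): {"e":79,"kc":85,"rhe":43,"z":63}
After op 13 (add /kc 11): {"e":79,"kc":11,"rhe":43,"z":63}
After op 14 (add /dvi 19): {"dvi":19,"e":79,"kc":11,"rhe":43,"z":63}
After op 15 (add /vf 12): {"dvi":19,"e":79,"kc":11,"rhe":43,"vf":12,"z":63}
After op 16 (remove /vf): {"dvi":19,"e":79,"kc":11,"rhe":43,"z":63}
Value at /z: 63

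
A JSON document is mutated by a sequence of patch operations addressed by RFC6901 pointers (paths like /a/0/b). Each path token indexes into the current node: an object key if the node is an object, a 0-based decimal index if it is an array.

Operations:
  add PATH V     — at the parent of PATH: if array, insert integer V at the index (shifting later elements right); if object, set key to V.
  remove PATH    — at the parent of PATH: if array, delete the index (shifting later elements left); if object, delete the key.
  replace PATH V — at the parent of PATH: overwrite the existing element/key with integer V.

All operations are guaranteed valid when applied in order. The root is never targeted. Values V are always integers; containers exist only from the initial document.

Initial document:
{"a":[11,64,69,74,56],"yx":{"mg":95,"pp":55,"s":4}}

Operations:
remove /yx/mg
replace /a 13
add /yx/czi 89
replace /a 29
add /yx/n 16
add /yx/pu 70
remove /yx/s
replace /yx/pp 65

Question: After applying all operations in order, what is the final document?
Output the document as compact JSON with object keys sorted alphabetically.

After op 1 (remove /yx/mg): {"a":[11,64,69,74,56],"yx":{"pp":55,"s":4}}
After op 2 (replace /a 13): {"a":13,"yx":{"pp":55,"s":4}}
After op 3 (add /yx/czi 89): {"a":13,"yx":{"czi":89,"pp":55,"s":4}}
After op 4 (replace /a 29): {"a":29,"yx":{"czi":89,"pp":55,"s":4}}
After op 5 (add /yx/n 16): {"a":29,"yx":{"czi":89,"n":16,"pp":55,"s":4}}
After op 6 (add /yx/pu 70): {"a":29,"yx":{"czi":89,"n":16,"pp":55,"pu":70,"s":4}}
After op 7 (remove /yx/s): {"a":29,"yx":{"czi":89,"n":16,"pp":55,"pu":70}}
After op 8 (replace /yx/pp 65): {"a":29,"yx":{"czi":89,"n":16,"pp":65,"pu":70}}

Answer: {"a":29,"yx":{"czi":89,"n":16,"pp":65,"pu":70}}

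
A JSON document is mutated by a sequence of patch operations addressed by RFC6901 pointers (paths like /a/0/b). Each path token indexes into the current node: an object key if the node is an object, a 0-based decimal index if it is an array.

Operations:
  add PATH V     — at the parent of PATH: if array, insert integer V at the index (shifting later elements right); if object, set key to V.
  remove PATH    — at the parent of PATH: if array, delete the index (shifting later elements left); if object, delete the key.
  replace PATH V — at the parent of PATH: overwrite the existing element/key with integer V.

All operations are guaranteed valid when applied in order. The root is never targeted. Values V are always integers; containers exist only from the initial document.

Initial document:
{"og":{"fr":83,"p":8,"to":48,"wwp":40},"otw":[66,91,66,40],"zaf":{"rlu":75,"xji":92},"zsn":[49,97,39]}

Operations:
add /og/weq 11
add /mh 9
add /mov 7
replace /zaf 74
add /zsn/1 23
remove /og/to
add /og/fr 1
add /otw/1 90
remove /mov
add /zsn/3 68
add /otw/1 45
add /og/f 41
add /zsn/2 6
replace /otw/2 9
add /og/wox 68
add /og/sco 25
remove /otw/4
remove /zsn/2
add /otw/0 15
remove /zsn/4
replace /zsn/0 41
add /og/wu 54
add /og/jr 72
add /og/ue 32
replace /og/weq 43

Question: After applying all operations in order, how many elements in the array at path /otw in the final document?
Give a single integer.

After op 1 (add /og/weq 11): {"og":{"fr":83,"p":8,"to":48,"weq":11,"wwp":40},"otw":[66,91,66,40],"zaf":{"rlu":75,"xji":92},"zsn":[49,97,39]}
After op 2 (add /mh 9): {"mh":9,"og":{"fr":83,"p":8,"to":48,"weq":11,"wwp":40},"otw":[66,91,66,40],"zaf":{"rlu":75,"xji":92},"zsn":[49,97,39]}
After op 3 (add /mov 7): {"mh":9,"mov":7,"og":{"fr":83,"p":8,"to":48,"weq":11,"wwp":40},"otw":[66,91,66,40],"zaf":{"rlu":75,"xji":92},"zsn":[49,97,39]}
After op 4 (replace /zaf 74): {"mh":9,"mov":7,"og":{"fr":83,"p":8,"to":48,"weq":11,"wwp":40},"otw":[66,91,66,40],"zaf":74,"zsn":[49,97,39]}
After op 5 (add /zsn/1 23): {"mh":9,"mov":7,"og":{"fr":83,"p":8,"to":48,"weq":11,"wwp":40},"otw":[66,91,66,40],"zaf":74,"zsn":[49,23,97,39]}
After op 6 (remove /og/to): {"mh":9,"mov":7,"og":{"fr":83,"p":8,"weq":11,"wwp":40},"otw":[66,91,66,40],"zaf":74,"zsn":[49,23,97,39]}
After op 7 (add /og/fr 1): {"mh":9,"mov":7,"og":{"fr":1,"p":8,"weq":11,"wwp":40},"otw":[66,91,66,40],"zaf":74,"zsn":[49,23,97,39]}
After op 8 (add /otw/1 90): {"mh":9,"mov":7,"og":{"fr":1,"p":8,"weq":11,"wwp":40},"otw":[66,90,91,66,40],"zaf":74,"zsn":[49,23,97,39]}
After op 9 (remove /mov): {"mh":9,"og":{"fr":1,"p":8,"weq":11,"wwp":40},"otw":[66,90,91,66,40],"zaf":74,"zsn":[49,23,97,39]}
After op 10 (add /zsn/3 68): {"mh":9,"og":{"fr":1,"p":8,"weq":11,"wwp":40},"otw":[66,90,91,66,40],"zaf":74,"zsn":[49,23,97,68,39]}
After op 11 (add /otw/1 45): {"mh":9,"og":{"fr":1,"p":8,"weq":11,"wwp":40},"otw":[66,45,90,91,66,40],"zaf":74,"zsn":[49,23,97,68,39]}
After op 12 (add /og/f 41): {"mh":9,"og":{"f":41,"fr":1,"p":8,"weq":11,"wwp":40},"otw":[66,45,90,91,66,40],"zaf":74,"zsn":[49,23,97,68,39]}
After op 13 (add /zsn/2 6): {"mh":9,"og":{"f":41,"fr":1,"p":8,"weq":11,"wwp":40},"otw":[66,45,90,91,66,40],"zaf":74,"zsn":[49,23,6,97,68,39]}
After op 14 (replace /otw/2 9): {"mh":9,"og":{"f":41,"fr":1,"p":8,"weq":11,"wwp":40},"otw":[66,45,9,91,66,40],"zaf":74,"zsn":[49,23,6,97,68,39]}
After op 15 (add /og/wox 68): {"mh":9,"og":{"f":41,"fr":1,"p":8,"weq":11,"wox":68,"wwp":40},"otw":[66,45,9,91,66,40],"zaf":74,"zsn":[49,23,6,97,68,39]}
After op 16 (add /og/sco 25): {"mh":9,"og":{"f":41,"fr":1,"p":8,"sco":25,"weq":11,"wox":68,"wwp":40},"otw":[66,45,9,91,66,40],"zaf":74,"zsn":[49,23,6,97,68,39]}
After op 17 (remove /otw/4): {"mh":9,"og":{"f":41,"fr":1,"p":8,"sco":25,"weq":11,"wox":68,"wwp":40},"otw":[66,45,9,91,40],"zaf":74,"zsn":[49,23,6,97,68,39]}
After op 18 (remove /zsn/2): {"mh":9,"og":{"f":41,"fr":1,"p":8,"sco":25,"weq":11,"wox":68,"wwp":40},"otw":[66,45,9,91,40],"zaf":74,"zsn":[49,23,97,68,39]}
After op 19 (add /otw/0 15): {"mh":9,"og":{"f":41,"fr":1,"p":8,"sco":25,"weq":11,"wox":68,"wwp":40},"otw":[15,66,45,9,91,40],"zaf":74,"zsn":[49,23,97,68,39]}
After op 20 (remove /zsn/4): {"mh":9,"og":{"f":41,"fr":1,"p":8,"sco":25,"weq":11,"wox":68,"wwp":40},"otw":[15,66,45,9,91,40],"zaf":74,"zsn":[49,23,97,68]}
After op 21 (replace /zsn/0 41): {"mh":9,"og":{"f":41,"fr":1,"p":8,"sco":25,"weq":11,"wox":68,"wwp":40},"otw":[15,66,45,9,91,40],"zaf":74,"zsn":[41,23,97,68]}
After op 22 (add /og/wu 54): {"mh":9,"og":{"f":41,"fr":1,"p":8,"sco":25,"weq":11,"wox":68,"wu":54,"wwp":40},"otw":[15,66,45,9,91,40],"zaf":74,"zsn":[41,23,97,68]}
After op 23 (add /og/jr 72): {"mh":9,"og":{"f":41,"fr":1,"jr":72,"p":8,"sco":25,"weq":11,"wox":68,"wu":54,"wwp":40},"otw":[15,66,45,9,91,40],"zaf":74,"zsn":[41,23,97,68]}
After op 24 (add /og/ue 32): {"mh":9,"og":{"f":41,"fr":1,"jr":72,"p":8,"sco":25,"ue":32,"weq":11,"wox":68,"wu":54,"wwp":40},"otw":[15,66,45,9,91,40],"zaf":74,"zsn":[41,23,97,68]}
After op 25 (replace /og/weq 43): {"mh":9,"og":{"f":41,"fr":1,"jr":72,"p":8,"sco":25,"ue":32,"weq":43,"wox":68,"wu":54,"wwp":40},"otw":[15,66,45,9,91,40],"zaf":74,"zsn":[41,23,97,68]}
Size at path /otw: 6

Answer: 6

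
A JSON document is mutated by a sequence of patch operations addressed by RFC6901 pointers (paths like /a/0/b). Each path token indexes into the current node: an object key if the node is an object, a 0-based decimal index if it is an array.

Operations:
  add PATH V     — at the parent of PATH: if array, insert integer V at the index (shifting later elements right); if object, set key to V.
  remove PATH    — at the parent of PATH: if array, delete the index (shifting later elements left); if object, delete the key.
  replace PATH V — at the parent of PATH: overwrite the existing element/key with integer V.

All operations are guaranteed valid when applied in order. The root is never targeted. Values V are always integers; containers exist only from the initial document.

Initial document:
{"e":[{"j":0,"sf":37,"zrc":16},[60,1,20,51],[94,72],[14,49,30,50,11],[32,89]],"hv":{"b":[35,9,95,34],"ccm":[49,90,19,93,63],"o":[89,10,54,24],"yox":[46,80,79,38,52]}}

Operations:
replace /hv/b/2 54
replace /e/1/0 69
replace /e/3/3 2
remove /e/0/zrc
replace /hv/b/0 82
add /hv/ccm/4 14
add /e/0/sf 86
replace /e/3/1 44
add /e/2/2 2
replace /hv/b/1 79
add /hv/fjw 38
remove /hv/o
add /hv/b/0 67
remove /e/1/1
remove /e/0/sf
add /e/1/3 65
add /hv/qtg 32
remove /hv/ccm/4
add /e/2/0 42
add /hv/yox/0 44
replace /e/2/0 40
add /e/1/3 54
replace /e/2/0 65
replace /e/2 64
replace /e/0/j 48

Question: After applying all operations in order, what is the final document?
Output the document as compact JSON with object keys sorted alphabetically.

After op 1 (replace /hv/b/2 54): {"e":[{"j":0,"sf":37,"zrc":16},[60,1,20,51],[94,72],[14,49,30,50,11],[32,89]],"hv":{"b":[35,9,54,34],"ccm":[49,90,19,93,63],"o":[89,10,54,24],"yox":[46,80,79,38,52]}}
After op 2 (replace /e/1/0 69): {"e":[{"j":0,"sf":37,"zrc":16},[69,1,20,51],[94,72],[14,49,30,50,11],[32,89]],"hv":{"b":[35,9,54,34],"ccm":[49,90,19,93,63],"o":[89,10,54,24],"yox":[46,80,79,38,52]}}
After op 3 (replace /e/3/3 2): {"e":[{"j":0,"sf":37,"zrc":16},[69,1,20,51],[94,72],[14,49,30,2,11],[32,89]],"hv":{"b":[35,9,54,34],"ccm":[49,90,19,93,63],"o":[89,10,54,24],"yox":[46,80,79,38,52]}}
After op 4 (remove /e/0/zrc): {"e":[{"j":0,"sf":37},[69,1,20,51],[94,72],[14,49,30,2,11],[32,89]],"hv":{"b":[35,9,54,34],"ccm":[49,90,19,93,63],"o":[89,10,54,24],"yox":[46,80,79,38,52]}}
After op 5 (replace /hv/b/0 82): {"e":[{"j":0,"sf":37},[69,1,20,51],[94,72],[14,49,30,2,11],[32,89]],"hv":{"b":[82,9,54,34],"ccm":[49,90,19,93,63],"o":[89,10,54,24],"yox":[46,80,79,38,52]}}
After op 6 (add /hv/ccm/4 14): {"e":[{"j":0,"sf":37},[69,1,20,51],[94,72],[14,49,30,2,11],[32,89]],"hv":{"b":[82,9,54,34],"ccm":[49,90,19,93,14,63],"o":[89,10,54,24],"yox":[46,80,79,38,52]}}
After op 7 (add /e/0/sf 86): {"e":[{"j":0,"sf":86},[69,1,20,51],[94,72],[14,49,30,2,11],[32,89]],"hv":{"b":[82,9,54,34],"ccm":[49,90,19,93,14,63],"o":[89,10,54,24],"yox":[46,80,79,38,52]}}
After op 8 (replace /e/3/1 44): {"e":[{"j":0,"sf":86},[69,1,20,51],[94,72],[14,44,30,2,11],[32,89]],"hv":{"b":[82,9,54,34],"ccm":[49,90,19,93,14,63],"o":[89,10,54,24],"yox":[46,80,79,38,52]}}
After op 9 (add /e/2/2 2): {"e":[{"j":0,"sf":86},[69,1,20,51],[94,72,2],[14,44,30,2,11],[32,89]],"hv":{"b":[82,9,54,34],"ccm":[49,90,19,93,14,63],"o":[89,10,54,24],"yox":[46,80,79,38,52]}}
After op 10 (replace /hv/b/1 79): {"e":[{"j":0,"sf":86},[69,1,20,51],[94,72,2],[14,44,30,2,11],[32,89]],"hv":{"b":[82,79,54,34],"ccm":[49,90,19,93,14,63],"o":[89,10,54,24],"yox":[46,80,79,38,52]}}
After op 11 (add /hv/fjw 38): {"e":[{"j":0,"sf":86},[69,1,20,51],[94,72,2],[14,44,30,2,11],[32,89]],"hv":{"b":[82,79,54,34],"ccm":[49,90,19,93,14,63],"fjw":38,"o":[89,10,54,24],"yox":[46,80,79,38,52]}}
After op 12 (remove /hv/o): {"e":[{"j":0,"sf":86},[69,1,20,51],[94,72,2],[14,44,30,2,11],[32,89]],"hv":{"b":[82,79,54,34],"ccm":[49,90,19,93,14,63],"fjw":38,"yox":[46,80,79,38,52]}}
After op 13 (add /hv/b/0 67): {"e":[{"j":0,"sf":86},[69,1,20,51],[94,72,2],[14,44,30,2,11],[32,89]],"hv":{"b":[67,82,79,54,34],"ccm":[49,90,19,93,14,63],"fjw":38,"yox":[46,80,79,38,52]}}
After op 14 (remove /e/1/1): {"e":[{"j":0,"sf":86},[69,20,51],[94,72,2],[14,44,30,2,11],[32,89]],"hv":{"b":[67,82,79,54,34],"ccm":[49,90,19,93,14,63],"fjw":38,"yox":[46,80,79,38,52]}}
After op 15 (remove /e/0/sf): {"e":[{"j":0},[69,20,51],[94,72,2],[14,44,30,2,11],[32,89]],"hv":{"b":[67,82,79,54,34],"ccm":[49,90,19,93,14,63],"fjw":38,"yox":[46,80,79,38,52]}}
After op 16 (add /e/1/3 65): {"e":[{"j":0},[69,20,51,65],[94,72,2],[14,44,30,2,11],[32,89]],"hv":{"b":[67,82,79,54,34],"ccm":[49,90,19,93,14,63],"fjw":38,"yox":[46,80,79,38,52]}}
After op 17 (add /hv/qtg 32): {"e":[{"j":0},[69,20,51,65],[94,72,2],[14,44,30,2,11],[32,89]],"hv":{"b":[67,82,79,54,34],"ccm":[49,90,19,93,14,63],"fjw":38,"qtg":32,"yox":[46,80,79,38,52]}}
After op 18 (remove /hv/ccm/4): {"e":[{"j":0},[69,20,51,65],[94,72,2],[14,44,30,2,11],[32,89]],"hv":{"b":[67,82,79,54,34],"ccm":[49,90,19,93,63],"fjw":38,"qtg":32,"yox":[46,80,79,38,52]}}
After op 19 (add /e/2/0 42): {"e":[{"j":0},[69,20,51,65],[42,94,72,2],[14,44,30,2,11],[32,89]],"hv":{"b":[67,82,79,54,34],"ccm":[49,90,19,93,63],"fjw":38,"qtg":32,"yox":[46,80,79,38,52]}}
After op 20 (add /hv/yox/0 44): {"e":[{"j":0},[69,20,51,65],[42,94,72,2],[14,44,30,2,11],[32,89]],"hv":{"b":[67,82,79,54,34],"ccm":[49,90,19,93,63],"fjw":38,"qtg":32,"yox":[44,46,80,79,38,52]}}
After op 21 (replace /e/2/0 40): {"e":[{"j":0},[69,20,51,65],[40,94,72,2],[14,44,30,2,11],[32,89]],"hv":{"b":[67,82,79,54,34],"ccm":[49,90,19,93,63],"fjw":38,"qtg":32,"yox":[44,46,80,79,38,52]}}
After op 22 (add /e/1/3 54): {"e":[{"j":0},[69,20,51,54,65],[40,94,72,2],[14,44,30,2,11],[32,89]],"hv":{"b":[67,82,79,54,34],"ccm":[49,90,19,93,63],"fjw":38,"qtg":32,"yox":[44,46,80,79,38,52]}}
After op 23 (replace /e/2/0 65): {"e":[{"j":0},[69,20,51,54,65],[65,94,72,2],[14,44,30,2,11],[32,89]],"hv":{"b":[67,82,79,54,34],"ccm":[49,90,19,93,63],"fjw":38,"qtg":32,"yox":[44,46,80,79,38,52]}}
After op 24 (replace /e/2 64): {"e":[{"j":0},[69,20,51,54,65],64,[14,44,30,2,11],[32,89]],"hv":{"b":[67,82,79,54,34],"ccm":[49,90,19,93,63],"fjw":38,"qtg":32,"yox":[44,46,80,79,38,52]}}
After op 25 (replace /e/0/j 48): {"e":[{"j":48},[69,20,51,54,65],64,[14,44,30,2,11],[32,89]],"hv":{"b":[67,82,79,54,34],"ccm":[49,90,19,93,63],"fjw":38,"qtg":32,"yox":[44,46,80,79,38,52]}}

Answer: {"e":[{"j":48},[69,20,51,54,65],64,[14,44,30,2,11],[32,89]],"hv":{"b":[67,82,79,54,34],"ccm":[49,90,19,93,63],"fjw":38,"qtg":32,"yox":[44,46,80,79,38,52]}}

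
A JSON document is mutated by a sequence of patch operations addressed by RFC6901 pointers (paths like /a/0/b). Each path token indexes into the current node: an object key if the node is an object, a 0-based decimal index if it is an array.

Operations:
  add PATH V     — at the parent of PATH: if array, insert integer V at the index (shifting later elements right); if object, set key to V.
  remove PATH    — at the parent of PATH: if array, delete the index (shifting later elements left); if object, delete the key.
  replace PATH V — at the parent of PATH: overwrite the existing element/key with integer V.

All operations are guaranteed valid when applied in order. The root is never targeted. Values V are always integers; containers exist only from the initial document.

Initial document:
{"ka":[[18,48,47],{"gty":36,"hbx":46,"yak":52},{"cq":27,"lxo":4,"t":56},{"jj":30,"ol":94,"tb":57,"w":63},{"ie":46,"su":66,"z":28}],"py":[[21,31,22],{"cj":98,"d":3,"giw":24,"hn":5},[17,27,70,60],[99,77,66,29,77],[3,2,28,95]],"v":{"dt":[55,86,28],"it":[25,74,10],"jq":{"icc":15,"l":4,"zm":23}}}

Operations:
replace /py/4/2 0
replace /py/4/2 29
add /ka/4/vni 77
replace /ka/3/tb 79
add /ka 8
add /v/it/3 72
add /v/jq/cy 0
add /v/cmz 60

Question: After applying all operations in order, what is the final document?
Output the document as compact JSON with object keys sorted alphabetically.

Answer: {"ka":8,"py":[[21,31,22],{"cj":98,"d":3,"giw":24,"hn":5},[17,27,70,60],[99,77,66,29,77],[3,2,29,95]],"v":{"cmz":60,"dt":[55,86,28],"it":[25,74,10,72],"jq":{"cy":0,"icc":15,"l":4,"zm":23}}}

Derivation:
After op 1 (replace /py/4/2 0): {"ka":[[18,48,47],{"gty":36,"hbx":46,"yak":52},{"cq":27,"lxo":4,"t":56},{"jj":30,"ol":94,"tb":57,"w":63},{"ie":46,"su":66,"z":28}],"py":[[21,31,22],{"cj":98,"d":3,"giw":24,"hn":5},[17,27,70,60],[99,77,66,29,77],[3,2,0,95]],"v":{"dt":[55,86,28],"it":[25,74,10],"jq":{"icc":15,"l":4,"zm":23}}}
After op 2 (replace /py/4/2 29): {"ka":[[18,48,47],{"gty":36,"hbx":46,"yak":52},{"cq":27,"lxo":4,"t":56},{"jj":30,"ol":94,"tb":57,"w":63},{"ie":46,"su":66,"z":28}],"py":[[21,31,22],{"cj":98,"d":3,"giw":24,"hn":5},[17,27,70,60],[99,77,66,29,77],[3,2,29,95]],"v":{"dt":[55,86,28],"it":[25,74,10],"jq":{"icc":15,"l":4,"zm":23}}}
After op 3 (add /ka/4/vni 77): {"ka":[[18,48,47],{"gty":36,"hbx":46,"yak":52},{"cq":27,"lxo":4,"t":56},{"jj":30,"ol":94,"tb":57,"w":63},{"ie":46,"su":66,"vni":77,"z":28}],"py":[[21,31,22],{"cj":98,"d":3,"giw":24,"hn":5},[17,27,70,60],[99,77,66,29,77],[3,2,29,95]],"v":{"dt":[55,86,28],"it":[25,74,10],"jq":{"icc":15,"l":4,"zm":23}}}
After op 4 (replace /ka/3/tb 79): {"ka":[[18,48,47],{"gty":36,"hbx":46,"yak":52},{"cq":27,"lxo":4,"t":56},{"jj":30,"ol":94,"tb":79,"w":63},{"ie":46,"su":66,"vni":77,"z":28}],"py":[[21,31,22],{"cj":98,"d":3,"giw":24,"hn":5},[17,27,70,60],[99,77,66,29,77],[3,2,29,95]],"v":{"dt":[55,86,28],"it":[25,74,10],"jq":{"icc":15,"l":4,"zm":23}}}
After op 5 (add /ka 8): {"ka":8,"py":[[21,31,22],{"cj":98,"d":3,"giw":24,"hn":5},[17,27,70,60],[99,77,66,29,77],[3,2,29,95]],"v":{"dt":[55,86,28],"it":[25,74,10],"jq":{"icc":15,"l":4,"zm":23}}}
After op 6 (add /v/it/3 72): {"ka":8,"py":[[21,31,22],{"cj":98,"d":3,"giw":24,"hn":5},[17,27,70,60],[99,77,66,29,77],[3,2,29,95]],"v":{"dt":[55,86,28],"it":[25,74,10,72],"jq":{"icc":15,"l":4,"zm":23}}}
After op 7 (add /v/jq/cy 0): {"ka":8,"py":[[21,31,22],{"cj":98,"d":3,"giw":24,"hn":5},[17,27,70,60],[99,77,66,29,77],[3,2,29,95]],"v":{"dt":[55,86,28],"it":[25,74,10,72],"jq":{"cy":0,"icc":15,"l":4,"zm":23}}}
After op 8 (add /v/cmz 60): {"ka":8,"py":[[21,31,22],{"cj":98,"d":3,"giw":24,"hn":5},[17,27,70,60],[99,77,66,29,77],[3,2,29,95]],"v":{"cmz":60,"dt":[55,86,28],"it":[25,74,10,72],"jq":{"cy":0,"icc":15,"l":4,"zm":23}}}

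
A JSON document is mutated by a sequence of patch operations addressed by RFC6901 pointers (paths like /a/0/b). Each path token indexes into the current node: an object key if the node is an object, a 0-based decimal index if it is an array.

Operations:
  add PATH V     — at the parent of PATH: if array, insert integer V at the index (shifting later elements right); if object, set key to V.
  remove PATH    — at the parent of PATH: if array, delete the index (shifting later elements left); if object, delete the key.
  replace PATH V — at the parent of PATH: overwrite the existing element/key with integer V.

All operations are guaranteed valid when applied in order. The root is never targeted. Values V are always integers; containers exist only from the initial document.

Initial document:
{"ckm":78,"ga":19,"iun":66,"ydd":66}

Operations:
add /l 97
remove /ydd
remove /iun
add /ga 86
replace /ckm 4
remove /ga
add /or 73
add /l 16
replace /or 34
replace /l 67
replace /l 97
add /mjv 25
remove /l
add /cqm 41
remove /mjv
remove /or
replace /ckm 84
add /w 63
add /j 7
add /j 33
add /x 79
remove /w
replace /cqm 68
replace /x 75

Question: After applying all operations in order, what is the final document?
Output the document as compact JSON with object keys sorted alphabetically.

Answer: {"ckm":84,"cqm":68,"j":33,"x":75}

Derivation:
After op 1 (add /l 97): {"ckm":78,"ga":19,"iun":66,"l":97,"ydd":66}
After op 2 (remove /ydd): {"ckm":78,"ga":19,"iun":66,"l":97}
After op 3 (remove /iun): {"ckm":78,"ga":19,"l":97}
After op 4 (add /ga 86): {"ckm":78,"ga":86,"l":97}
After op 5 (replace /ckm 4): {"ckm":4,"ga":86,"l":97}
After op 6 (remove /ga): {"ckm":4,"l":97}
After op 7 (add /or 73): {"ckm":4,"l":97,"or":73}
After op 8 (add /l 16): {"ckm":4,"l":16,"or":73}
After op 9 (replace /or 34): {"ckm":4,"l":16,"or":34}
After op 10 (replace /l 67): {"ckm":4,"l":67,"or":34}
After op 11 (replace /l 97): {"ckm":4,"l":97,"or":34}
After op 12 (add /mjv 25): {"ckm":4,"l":97,"mjv":25,"or":34}
After op 13 (remove /l): {"ckm":4,"mjv":25,"or":34}
After op 14 (add /cqm 41): {"ckm":4,"cqm":41,"mjv":25,"or":34}
After op 15 (remove /mjv): {"ckm":4,"cqm":41,"or":34}
After op 16 (remove /or): {"ckm":4,"cqm":41}
After op 17 (replace /ckm 84): {"ckm":84,"cqm":41}
After op 18 (add /w 63): {"ckm":84,"cqm":41,"w":63}
After op 19 (add /j 7): {"ckm":84,"cqm":41,"j":7,"w":63}
After op 20 (add /j 33): {"ckm":84,"cqm":41,"j":33,"w":63}
After op 21 (add /x 79): {"ckm":84,"cqm":41,"j":33,"w":63,"x":79}
After op 22 (remove /w): {"ckm":84,"cqm":41,"j":33,"x":79}
After op 23 (replace /cqm 68): {"ckm":84,"cqm":68,"j":33,"x":79}
After op 24 (replace /x 75): {"ckm":84,"cqm":68,"j":33,"x":75}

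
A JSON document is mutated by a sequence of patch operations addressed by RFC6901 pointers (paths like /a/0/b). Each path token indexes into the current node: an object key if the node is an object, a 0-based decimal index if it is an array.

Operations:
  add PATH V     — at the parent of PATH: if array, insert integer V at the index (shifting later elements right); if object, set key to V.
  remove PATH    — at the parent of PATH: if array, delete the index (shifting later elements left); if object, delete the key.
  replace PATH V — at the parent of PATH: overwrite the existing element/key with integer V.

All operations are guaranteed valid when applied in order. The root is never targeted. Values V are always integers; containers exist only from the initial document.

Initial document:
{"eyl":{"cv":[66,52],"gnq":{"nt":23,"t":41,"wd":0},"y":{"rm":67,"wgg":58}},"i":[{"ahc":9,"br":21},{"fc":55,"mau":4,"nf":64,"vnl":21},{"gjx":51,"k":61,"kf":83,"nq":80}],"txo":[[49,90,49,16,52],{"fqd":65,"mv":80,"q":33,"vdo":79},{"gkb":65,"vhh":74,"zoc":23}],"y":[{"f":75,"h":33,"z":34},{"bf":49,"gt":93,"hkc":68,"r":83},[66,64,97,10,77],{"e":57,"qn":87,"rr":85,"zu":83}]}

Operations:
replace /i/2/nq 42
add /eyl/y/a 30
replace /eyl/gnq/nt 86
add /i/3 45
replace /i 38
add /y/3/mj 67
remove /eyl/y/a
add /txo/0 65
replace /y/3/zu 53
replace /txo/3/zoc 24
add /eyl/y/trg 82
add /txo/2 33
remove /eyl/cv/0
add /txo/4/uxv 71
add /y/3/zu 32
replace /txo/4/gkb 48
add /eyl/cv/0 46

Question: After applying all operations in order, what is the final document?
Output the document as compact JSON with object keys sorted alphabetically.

After op 1 (replace /i/2/nq 42): {"eyl":{"cv":[66,52],"gnq":{"nt":23,"t":41,"wd":0},"y":{"rm":67,"wgg":58}},"i":[{"ahc":9,"br":21},{"fc":55,"mau":4,"nf":64,"vnl":21},{"gjx":51,"k":61,"kf":83,"nq":42}],"txo":[[49,90,49,16,52],{"fqd":65,"mv":80,"q":33,"vdo":79},{"gkb":65,"vhh":74,"zoc":23}],"y":[{"f":75,"h":33,"z":34},{"bf":49,"gt":93,"hkc":68,"r":83},[66,64,97,10,77],{"e":57,"qn":87,"rr":85,"zu":83}]}
After op 2 (add /eyl/y/a 30): {"eyl":{"cv":[66,52],"gnq":{"nt":23,"t":41,"wd":0},"y":{"a":30,"rm":67,"wgg":58}},"i":[{"ahc":9,"br":21},{"fc":55,"mau":4,"nf":64,"vnl":21},{"gjx":51,"k":61,"kf":83,"nq":42}],"txo":[[49,90,49,16,52],{"fqd":65,"mv":80,"q":33,"vdo":79},{"gkb":65,"vhh":74,"zoc":23}],"y":[{"f":75,"h":33,"z":34},{"bf":49,"gt":93,"hkc":68,"r":83},[66,64,97,10,77],{"e":57,"qn":87,"rr":85,"zu":83}]}
After op 3 (replace /eyl/gnq/nt 86): {"eyl":{"cv":[66,52],"gnq":{"nt":86,"t":41,"wd":0},"y":{"a":30,"rm":67,"wgg":58}},"i":[{"ahc":9,"br":21},{"fc":55,"mau":4,"nf":64,"vnl":21},{"gjx":51,"k":61,"kf":83,"nq":42}],"txo":[[49,90,49,16,52],{"fqd":65,"mv":80,"q":33,"vdo":79},{"gkb":65,"vhh":74,"zoc":23}],"y":[{"f":75,"h":33,"z":34},{"bf":49,"gt":93,"hkc":68,"r":83},[66,64,97,10,77],{"e":57,"qn":87,"rr":85,"zu":83}]}
After op 4 (add /i/3 45): {"eyl":{"cv":[66,52],"gnq":{"nt":86,"t":41,"wd":0},"y":{"a":30,"rm":67,"wgg":58}},"i":[{"ahc":9,"br":21},{"fc":55,"mau":4,"nf":64,"vnl":21},{"gjx":51,"k":61,"kf":83,"nq":42},45],"txo":[[49,90,49,16,52],{"fqd":65,"mv":80,"q":33,"vdo":79},{"gkb":65,"vhh":74,"zoc":23}],"y":[{"f":75,"h":33,"z":34},{"bf":49,"gt":93,"hkc":68,"r":83},[66,64,97,10,77],{"e":57,"qn":87,"rr":85,"zu":83}]}
After op 5 (replace /i 38): {"eyl":{"cv":[66,52],"gnq":{"nt":86,"t":41,"wd":0},"y":{"a":30,"rm":67,"wgg":58}},"i":38,"txo":[[49,90,49,16,52],{"fqd":65,"mv":80,"q":33,"vdo":79},{"gkb":65,"vhh":74,"zoc":23}],"y":[{"f":75,"h":33,"z":34},{"bf":49,"gt":93,"hkc":68,"r":83},[66,64,97,10,77],{"e":57,"qn":87,"rr":85,"zu":83}]}
After op 6 (add /y/3/mj 67): {"eyl":{"cv":[66,52],"gnq":{"nt":86,"t":41,"wd":0},"y":{"a":30,"rm":67,"wgg":58}},"i":38,"txo":[[49,90,49,16,52],{"fqd":65,"mv":80,"q":33,"vdo":79},{"gkb":65,"vhh":74,"zoc":23}],"y":[{"f":75,"h":33,"z":34},{"bf":49,"gt":93,"hkc":68,"r":83},[66,64,97,10,77],{"e":57,"mj":67,"qn":87,"rr":85,"zu":83}]}
After op 7 (remove /eyl/y/a): {"eyl":{"cv":[66,52],"gnq":{"nt":86,"t":41,"wd":0},"y":{"rm":67,"wgg":58}},"i":38,"txo":[[49,90,49,16,52],{"fqd":65,"mv":80,"q":33,"vdo":79},{"gkb":65,"vhh":74,"zoc":23}],"y":[{"f":75,"h":33,"z":34},{"bf":49,"gt":93,"hkc":68,"r":83},[66,64,97,10,77],{"e":57,"mj":67,"qn":87,"rr":85,"zu":83}]}
After op 8 (add /txo/0 65): {"eyl":{"cv":[66,52],"gnq":{"nt":86,"t":41,"wd":0},"y":{"rm":67,"wgg":58}},"i":38,"txo":[65,[49,90,49,16,52],{"fqd":65,"mv":80,"q":33,"vdo":79},{"gkb":65,"vhh":74,"zoc":23}],"y":[{"f":75,"h":33,"z":34},{"bf":49,"gt":93,"hkc":68,"r":83},[66,64,97,10,77],{"e":57,"mj":67,"qn":87,"rr":85,"zu":83}]}
After op 9 (replace /y/3/zu 53): {"eyl":{"cv":[66,52],"gnq":{"nt":86,"t":41,"wd":0},"y":{"rm":67,"wgg":58}},"i":38,"txo":[65,[49,90,49,16,52],{"fqd":65,"mv":80,"q":33,"vdo":79},{"gkb":65,"vhh":74,"zoc":23}],"y":[{"f":75,"h":33,"z":34},{"bf":49,"gt":93,"hkc":68,"r":83},[66,64,97,10,77],{"e":57,"mj":67,"qn":87,"rr":85,"zu":53}]}
After op 10 (replace /txo/3/zoc 24): {"eyl":{"cv":[66,52],"gnq":{"nt":86,"t":41,"wd":0},"y":{"rm":67,"wgg":58}},"i":38,"txo":[65,[49,90,49,16,52],{"fqd":65,"mv":80,"q":33,"vdo":79},{"gkb":65,"vhh":74,"zoc":24}],"y":[{"f":75,"h":33,"z":34},{"bf":49,"gt":93,"hkc":68,"r":83},[66,64,97,10,77],{"e":57,"mj":67,"qn":87,"rr":85,"zu":53}]}
After op 11 (add /eyl/y/trg 82): {"eyl":{"cv":[66,52],"gnq":{"nt":86,"t":41,"wd":0},"y":{"rm":67,"trg":82,"wgg":58}},"i":38,"txo":[65,[49,90,49,16,52],{"fqd":65,"mv":80,"q":33,"vdo":79},{"gkb":65,"vhh":74,"zoc":24}],"y":[{"f":75,"h":33,"z":34},{"bf":49,"gt":93,"hkc":68,"r":83},[66,64,97,10,77],{"e":57,"mj":67,"qn":87,"rr":85,"zu":53}]}
After op 12 (add /txo/2 33): {"eyl":{"cv":[66,52],"gnq":{"nt":86,"t":41,"wd":0},"y":{"rm":67,"trg":82,"wgg":58}},"i":38,"txo":[65,[49,90,49,16,52],33,{"fqd":65,"mv":80,"q":33,"vdo":79},{"gkb":65,"vhh":74,"zoc":24}],"y":[{"f":75,"h":33,"z":34},{"bf":49,"gt":93,"hkc":68,"r":83},[66,64,97,10,77],{"e":57,"mj":67,"qn":87,"rr":85,"zu":53}]}
After op 13 (remove /eyl/cv/0): {"eyl":{"cv":[52],"gnq":{"nt":86,"t":41,"wd":0},"y":{"rm":67,"trg":82,"wgg":58}},"i":38,"txo":[65,[49,90,49,16,52],33,{"fqd":65,"mv":80,"q":33,"vdo":79},{"gkb":65,"vhh":74,"zoc":24}],"y":[{"f":75,"h":33,"z":34},{"bf":49,"gt":93,"hkc":68,"r":83},[66,64,97,10,77],{"e":57,"mj":67,"qn":87,"rr":85,"zu":53}]}
After op 14 (add /txo/4/uxv 71): {"eyl":{"cv":[52],"gnq":{"nt":86,"t":41,"wd":0},"y":{"rm":67,"trg":82,"wgg":58}},"i":38,"txo":[65,[49,90,49,16,52],33,{"fqd":65,"mv":80,"q":33,"vdo":79},{"gkb":65,"uxv":71,"vhh":74,"zoc":24}],"y":[{"f":75,"h":33,"z":34},{"bf":49,"gt":93,"hkc":68,"r":83},[66,64,97,10,77],{"e":57,"mj":67,"qn":87,"rr":85,"zu":53}]}
After op 15 (add /y/3/zu 32): {"eyl":{"cv":[52],"gnq":{"nt":86,"t":41,"wd":0},"y":{"rm":67,"trg":82,"wgg":58}},"i":38,"txo":[65,[49,90,49,16,52],33,{"fqd":65,"mv":80,"q":33,"vdo":79},{"gkb":65,"uxv":71,"vhh":74,"zoc":24}],"y":[{"f":75,"h":33,"z":34},{"bf":49,"gt":93,"hkc":68,"r":83},[66,64,97,10,77],{"e":57,"mj":67,"qn":87,"rr":85,"zu":32}]}
After op 16 (replace /txo/4/gkb 48): {"eyl":{"cv":[52],"gnq":{"nt":86,"t":41,"wd":0},"y":{"rm":67,"trg":82,"wgg":58}},"i":38,"txo":[65,[49,90,49,16,52],33,{"fqd":65,"mv":80,"q":33,"vdo":79},{"gkb":48,"uxv":71,"vhh":74,"zoc":24}],"y":[{"f":75,"h":33,"z":34},{"bf":49,"gt":93,"hkc":68,"r":83},[66,64,97,10,77],{"e":57,"mj":67,"qn":87,"rr":85,"zu":32}]}
After op 17 (add /eyl/cv/0 46): {"eyl":{"cv":[46,52],"gnq":{"nt":86,"t":41,"wd":0},"y":{"rm":67,"trg":82,"wgg":58}},"i":38,"txo":[65,[49,90,49,16,52],33,{"fqd":65,"mv":80,"q":33,"vdo":79},{"gkb":48,"uxv":71,"vhh":74,"zoc":24}],"y":[{"f":75,"h":33,"z":34},{"bf":49,"gt":93,"hkc":68,"r":83},[66,64,97,10,77],{"e":57,"mj":67,"qn":87,"rr":85,"zu":32}]}

Answer: {"eyl":{"cv":[46,52],"gnq":{"nt":86,"t":41,"wd":0},"y":{"rm":67,"trg":82,"wgg":58}},"i":38,"txo":[65,[49,90,49,16,52],33,{"fqd":65,"mv":80,"q":33,"vdo":79},{"gkb":48,"uxv":71,"vhh":74,"zoc":24}],"y":[{"f":75,"h":33,"z":34},{"bf":49,"gt":93,"hkc":68,"r":83},[66,64,97,10,77],{"e":57,"mj":67,"qn":87,"rr":85,"zu":32}]}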